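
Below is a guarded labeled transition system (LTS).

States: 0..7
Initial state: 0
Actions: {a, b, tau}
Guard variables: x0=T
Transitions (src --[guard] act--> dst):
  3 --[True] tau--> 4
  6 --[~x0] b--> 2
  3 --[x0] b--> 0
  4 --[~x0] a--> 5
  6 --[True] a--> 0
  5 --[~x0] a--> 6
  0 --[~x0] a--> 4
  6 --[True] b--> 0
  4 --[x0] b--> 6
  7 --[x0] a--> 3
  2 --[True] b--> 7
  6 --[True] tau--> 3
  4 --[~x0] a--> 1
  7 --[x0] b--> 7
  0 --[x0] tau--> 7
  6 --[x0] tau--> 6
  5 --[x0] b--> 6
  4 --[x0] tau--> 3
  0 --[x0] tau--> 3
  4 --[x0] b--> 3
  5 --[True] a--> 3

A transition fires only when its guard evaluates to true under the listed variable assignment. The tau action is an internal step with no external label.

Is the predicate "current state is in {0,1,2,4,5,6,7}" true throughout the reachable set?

Answer: INVARIANT VIOLATED at state 3

Trace:
Safe = {0,1,2,4,5,6,7}
Reachable = {0,3,4,6,7}
  0: ✓
  3: outside
  4: ✓
  6: ✓
  7: ✓
counterexample path to 3: tau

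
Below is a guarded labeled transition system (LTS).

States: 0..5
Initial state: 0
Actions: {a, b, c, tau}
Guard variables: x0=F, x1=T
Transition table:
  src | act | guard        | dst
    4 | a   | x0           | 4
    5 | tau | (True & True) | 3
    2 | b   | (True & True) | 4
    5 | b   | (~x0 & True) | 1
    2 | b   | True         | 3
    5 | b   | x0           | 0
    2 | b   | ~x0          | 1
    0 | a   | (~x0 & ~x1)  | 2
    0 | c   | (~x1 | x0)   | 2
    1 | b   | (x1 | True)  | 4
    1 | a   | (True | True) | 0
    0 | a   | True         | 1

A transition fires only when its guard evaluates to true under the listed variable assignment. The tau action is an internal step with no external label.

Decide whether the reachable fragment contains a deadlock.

Answer: DEADLOCK at state 4

Working:
Reach set: {0,1,4}
  0: a→1  [1 exit(s)]
  1: a→0  b→4  [2 exit(s)]
  4: ∅  [deadlock]
Path to 4: a·b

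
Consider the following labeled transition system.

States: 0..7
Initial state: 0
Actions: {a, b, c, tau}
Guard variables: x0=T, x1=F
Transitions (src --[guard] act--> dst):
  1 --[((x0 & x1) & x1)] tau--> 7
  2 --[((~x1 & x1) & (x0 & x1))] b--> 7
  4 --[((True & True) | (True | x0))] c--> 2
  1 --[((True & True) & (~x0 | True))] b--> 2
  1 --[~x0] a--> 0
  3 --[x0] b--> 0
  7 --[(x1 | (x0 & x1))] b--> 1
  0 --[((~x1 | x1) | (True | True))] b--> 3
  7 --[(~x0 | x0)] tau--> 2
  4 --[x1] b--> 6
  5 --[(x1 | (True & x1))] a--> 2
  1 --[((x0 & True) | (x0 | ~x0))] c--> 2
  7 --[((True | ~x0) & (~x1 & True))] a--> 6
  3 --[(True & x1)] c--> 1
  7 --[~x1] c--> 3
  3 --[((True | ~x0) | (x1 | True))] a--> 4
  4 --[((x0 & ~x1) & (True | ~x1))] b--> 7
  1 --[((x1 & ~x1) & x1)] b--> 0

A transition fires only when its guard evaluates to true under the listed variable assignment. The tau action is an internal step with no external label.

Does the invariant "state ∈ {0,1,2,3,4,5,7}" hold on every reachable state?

Answer: INVARIANT VIOLATED at state 6

Trace:
Safe = {0,1,2,3,4,5,7}
Reachable = {0,2,3,4,6,7}
  0: safe
  2: safe
  3: safe
  4: safe
  6: VIOLATES
  7: safe
witness against invariant: b·a·b·a → 6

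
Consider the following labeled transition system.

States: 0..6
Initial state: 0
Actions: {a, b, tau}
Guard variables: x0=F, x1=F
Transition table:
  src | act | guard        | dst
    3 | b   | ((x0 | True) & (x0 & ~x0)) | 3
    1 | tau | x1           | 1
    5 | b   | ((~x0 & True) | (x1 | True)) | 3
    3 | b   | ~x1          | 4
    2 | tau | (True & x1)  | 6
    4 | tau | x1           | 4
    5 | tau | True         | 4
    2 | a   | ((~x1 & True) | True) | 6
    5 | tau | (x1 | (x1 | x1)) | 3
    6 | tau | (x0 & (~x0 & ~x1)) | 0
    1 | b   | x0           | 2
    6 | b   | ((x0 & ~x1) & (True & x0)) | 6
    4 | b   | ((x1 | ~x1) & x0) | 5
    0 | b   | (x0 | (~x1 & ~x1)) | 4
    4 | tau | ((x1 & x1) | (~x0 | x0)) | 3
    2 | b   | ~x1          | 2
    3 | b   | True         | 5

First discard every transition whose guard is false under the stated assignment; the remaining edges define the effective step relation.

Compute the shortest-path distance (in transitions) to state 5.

Layered search for 5:
  depth 0: {0}
  depth 1: {4}
  depth 2: {3}
  depth 3: {5}
5 enters at depth 3; path b·tau·b

Answer: 3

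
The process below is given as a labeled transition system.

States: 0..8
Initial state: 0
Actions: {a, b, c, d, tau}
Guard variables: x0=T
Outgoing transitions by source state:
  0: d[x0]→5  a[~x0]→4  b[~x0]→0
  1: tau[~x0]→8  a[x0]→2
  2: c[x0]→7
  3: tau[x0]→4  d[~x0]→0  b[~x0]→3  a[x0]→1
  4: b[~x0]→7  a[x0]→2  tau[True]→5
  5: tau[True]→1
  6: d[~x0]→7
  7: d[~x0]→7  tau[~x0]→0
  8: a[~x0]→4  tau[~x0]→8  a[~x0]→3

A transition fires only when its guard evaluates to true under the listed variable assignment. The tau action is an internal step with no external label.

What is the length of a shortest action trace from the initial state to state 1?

BFS to 1:
  L0 = {0}
  L1 = {5}
  L2 = {1}
first hit 1 at d=2 via d·tau

Answer: 2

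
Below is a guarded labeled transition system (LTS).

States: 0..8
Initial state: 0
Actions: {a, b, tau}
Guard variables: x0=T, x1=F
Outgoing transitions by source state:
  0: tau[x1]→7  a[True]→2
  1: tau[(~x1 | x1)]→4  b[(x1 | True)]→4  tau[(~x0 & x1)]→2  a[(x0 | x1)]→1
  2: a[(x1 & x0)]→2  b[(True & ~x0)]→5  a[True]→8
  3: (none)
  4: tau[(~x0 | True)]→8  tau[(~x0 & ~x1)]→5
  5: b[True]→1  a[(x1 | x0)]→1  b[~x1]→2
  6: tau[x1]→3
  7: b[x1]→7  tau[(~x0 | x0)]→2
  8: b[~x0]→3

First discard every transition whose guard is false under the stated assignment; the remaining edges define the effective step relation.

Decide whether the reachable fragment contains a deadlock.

Reach set: {0,2,8}
  0: a→2  [1 exit(s)]
  2: a→8  [1 exit(s)]
  8: ∅  [STUCK]
Path to 8: a·a

Answer: DEADLOCK at state 8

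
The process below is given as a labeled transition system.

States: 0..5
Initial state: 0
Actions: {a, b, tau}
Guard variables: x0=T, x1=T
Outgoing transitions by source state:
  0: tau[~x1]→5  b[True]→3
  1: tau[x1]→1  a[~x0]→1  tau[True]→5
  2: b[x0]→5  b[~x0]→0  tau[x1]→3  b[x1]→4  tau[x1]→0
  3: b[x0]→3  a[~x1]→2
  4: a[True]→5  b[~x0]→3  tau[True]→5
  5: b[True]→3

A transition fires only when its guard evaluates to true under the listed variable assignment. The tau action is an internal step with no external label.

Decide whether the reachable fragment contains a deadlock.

Answer: DEADLOCK-FREE

Working:
R = {0,3}
  0: b→3  [deg 1]
  3: b→3  [deg 1]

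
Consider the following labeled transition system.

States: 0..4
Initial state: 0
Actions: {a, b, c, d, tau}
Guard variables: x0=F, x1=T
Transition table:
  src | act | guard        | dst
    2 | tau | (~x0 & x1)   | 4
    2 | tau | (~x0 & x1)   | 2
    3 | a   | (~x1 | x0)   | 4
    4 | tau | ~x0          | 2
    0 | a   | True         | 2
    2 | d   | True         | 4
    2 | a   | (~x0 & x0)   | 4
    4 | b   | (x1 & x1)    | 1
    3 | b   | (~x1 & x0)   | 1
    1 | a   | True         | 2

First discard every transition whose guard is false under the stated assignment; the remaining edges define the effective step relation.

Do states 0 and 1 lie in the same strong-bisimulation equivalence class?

Bisimulation quotient by refinement:
  P[0] = {{0,1,2,3,4}}
  P[1] = {{0,1},{2},{3},{4}}
stable after 2 split(s): 4 block(s)
0∈{0,1}, 1∈{0,1}

Answer: BISIMILAR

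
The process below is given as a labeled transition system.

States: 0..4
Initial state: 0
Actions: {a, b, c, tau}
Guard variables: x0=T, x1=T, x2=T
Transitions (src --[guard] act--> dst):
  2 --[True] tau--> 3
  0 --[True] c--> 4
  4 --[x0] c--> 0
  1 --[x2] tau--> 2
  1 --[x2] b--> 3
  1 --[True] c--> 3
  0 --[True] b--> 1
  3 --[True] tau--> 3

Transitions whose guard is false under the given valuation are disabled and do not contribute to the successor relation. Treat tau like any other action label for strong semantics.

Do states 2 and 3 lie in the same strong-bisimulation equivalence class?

Answer: BISIMILAR

Analysis:
Refine partition for ~:
  π0 = {{0,1,2,3,4}}
  π1 = {{0},{1},{2,3},{4}}
stable after 2 split(s): 4 block(s)
2∈{2,3}, 3∈{2,3}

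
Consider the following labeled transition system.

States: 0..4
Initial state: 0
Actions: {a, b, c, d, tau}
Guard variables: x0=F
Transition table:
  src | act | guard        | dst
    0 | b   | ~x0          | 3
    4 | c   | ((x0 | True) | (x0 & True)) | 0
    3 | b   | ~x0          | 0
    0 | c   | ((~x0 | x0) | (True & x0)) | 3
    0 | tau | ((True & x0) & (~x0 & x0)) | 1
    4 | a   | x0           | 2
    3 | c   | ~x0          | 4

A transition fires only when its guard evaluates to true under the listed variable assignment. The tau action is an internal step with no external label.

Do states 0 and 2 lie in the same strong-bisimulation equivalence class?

Refine partition for ~:
  P[0] = {{0,1,2,3,4}}
  P[1] = {{0,3},{1,2},{4}}
  P[2] = {{0},{1,2},{3},{4}}
4 equivalence class(es) (converged in 3)
[0]={0}  [2]={1,2}

Answer: NOT BISIMILAR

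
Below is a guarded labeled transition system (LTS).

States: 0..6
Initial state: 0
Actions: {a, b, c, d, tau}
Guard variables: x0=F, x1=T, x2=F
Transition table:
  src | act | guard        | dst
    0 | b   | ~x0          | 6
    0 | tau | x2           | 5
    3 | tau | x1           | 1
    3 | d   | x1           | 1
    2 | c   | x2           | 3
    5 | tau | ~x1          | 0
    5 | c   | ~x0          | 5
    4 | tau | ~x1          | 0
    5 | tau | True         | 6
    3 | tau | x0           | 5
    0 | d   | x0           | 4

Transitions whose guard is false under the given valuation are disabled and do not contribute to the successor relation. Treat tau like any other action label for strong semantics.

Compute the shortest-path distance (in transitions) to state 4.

BFS to 4:
  L0 = {0}
  L1 = {6}
4 never appears.

Answer: UNREACHABLE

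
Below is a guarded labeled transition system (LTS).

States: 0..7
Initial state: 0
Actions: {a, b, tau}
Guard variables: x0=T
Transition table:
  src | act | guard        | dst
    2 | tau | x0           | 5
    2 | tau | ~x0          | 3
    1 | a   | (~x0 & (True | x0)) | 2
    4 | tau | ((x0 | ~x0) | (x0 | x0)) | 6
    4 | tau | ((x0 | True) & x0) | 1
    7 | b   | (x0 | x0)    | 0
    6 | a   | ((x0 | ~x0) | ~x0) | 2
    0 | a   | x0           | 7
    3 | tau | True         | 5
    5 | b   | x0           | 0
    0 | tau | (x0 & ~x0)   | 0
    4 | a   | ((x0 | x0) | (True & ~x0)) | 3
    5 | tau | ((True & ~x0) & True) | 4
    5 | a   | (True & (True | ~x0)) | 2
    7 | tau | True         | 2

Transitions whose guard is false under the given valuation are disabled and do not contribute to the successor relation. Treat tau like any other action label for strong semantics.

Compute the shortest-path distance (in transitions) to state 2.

Layered search for 2:
  Layer 0: {0}
  Layer 1: {7}
  Layer 2: {2}
depth(2)=2, e.g. a·tau

Answer: 2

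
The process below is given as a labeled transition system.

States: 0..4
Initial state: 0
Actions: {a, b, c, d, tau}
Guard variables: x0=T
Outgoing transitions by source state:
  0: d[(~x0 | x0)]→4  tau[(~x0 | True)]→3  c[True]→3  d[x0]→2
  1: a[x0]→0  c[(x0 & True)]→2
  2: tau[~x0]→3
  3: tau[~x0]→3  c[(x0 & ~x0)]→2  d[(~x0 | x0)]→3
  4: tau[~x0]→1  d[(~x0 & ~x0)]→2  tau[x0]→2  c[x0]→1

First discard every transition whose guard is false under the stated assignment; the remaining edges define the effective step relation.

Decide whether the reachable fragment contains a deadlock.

Answer: DEADLOCK at state 2

Analysis:
R = {0,1,2,3,4}
  0: c→3  d→2  d→4  tau→3  [4 out]
  1: a→0  c→2  [2 out]
  2: ∅  [STUCK]
  3: d→3  [1 out]
  4: c→1  tau→2  [2 out]
trace reaching 2: d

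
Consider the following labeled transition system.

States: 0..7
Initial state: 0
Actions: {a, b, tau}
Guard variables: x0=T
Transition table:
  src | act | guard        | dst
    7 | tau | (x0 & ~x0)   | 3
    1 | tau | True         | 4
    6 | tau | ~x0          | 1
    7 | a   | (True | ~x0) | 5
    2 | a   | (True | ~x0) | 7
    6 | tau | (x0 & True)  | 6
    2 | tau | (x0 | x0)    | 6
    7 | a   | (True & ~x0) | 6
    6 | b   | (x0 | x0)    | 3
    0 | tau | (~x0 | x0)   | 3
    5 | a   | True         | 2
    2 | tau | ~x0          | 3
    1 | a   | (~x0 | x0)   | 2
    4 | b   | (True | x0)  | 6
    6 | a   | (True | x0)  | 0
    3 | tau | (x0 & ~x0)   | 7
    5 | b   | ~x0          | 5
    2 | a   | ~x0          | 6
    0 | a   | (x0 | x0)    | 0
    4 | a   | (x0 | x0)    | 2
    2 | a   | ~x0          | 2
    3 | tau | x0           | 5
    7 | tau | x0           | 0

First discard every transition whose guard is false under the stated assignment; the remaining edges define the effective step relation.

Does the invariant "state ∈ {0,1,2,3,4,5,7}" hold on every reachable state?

Answer: INVARIANT VIOLATED at state 6

Working:
Safe = {0,1,2,3,4,5,7}
R = {0,2,3,5,6,7}
  0: ✓
  2: ✓
  3: ✓
  5: ✓
  6: outside
  7: ✓
counterexample path to 6: tau·tau·a·tau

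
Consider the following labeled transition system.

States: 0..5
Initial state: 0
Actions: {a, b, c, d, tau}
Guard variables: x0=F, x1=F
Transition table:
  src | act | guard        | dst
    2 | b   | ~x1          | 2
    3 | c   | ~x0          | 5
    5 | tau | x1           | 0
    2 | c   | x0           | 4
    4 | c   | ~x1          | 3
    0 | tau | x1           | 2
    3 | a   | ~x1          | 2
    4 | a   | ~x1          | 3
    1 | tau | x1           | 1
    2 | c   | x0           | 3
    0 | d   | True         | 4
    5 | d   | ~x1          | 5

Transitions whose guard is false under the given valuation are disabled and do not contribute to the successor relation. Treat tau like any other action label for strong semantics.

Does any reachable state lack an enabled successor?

Reachable = {0,2,3,4,5}
  0: d→4  [1 exit(s)]
  2: b→2  [1 exit(s)]
  3: a→2  c→5  [2 exit(s)]
  4: a→3  c→3  [2 exit(s)]
  5: d→5  [1 exit(s)]

Answer: DEADLOCK-FREE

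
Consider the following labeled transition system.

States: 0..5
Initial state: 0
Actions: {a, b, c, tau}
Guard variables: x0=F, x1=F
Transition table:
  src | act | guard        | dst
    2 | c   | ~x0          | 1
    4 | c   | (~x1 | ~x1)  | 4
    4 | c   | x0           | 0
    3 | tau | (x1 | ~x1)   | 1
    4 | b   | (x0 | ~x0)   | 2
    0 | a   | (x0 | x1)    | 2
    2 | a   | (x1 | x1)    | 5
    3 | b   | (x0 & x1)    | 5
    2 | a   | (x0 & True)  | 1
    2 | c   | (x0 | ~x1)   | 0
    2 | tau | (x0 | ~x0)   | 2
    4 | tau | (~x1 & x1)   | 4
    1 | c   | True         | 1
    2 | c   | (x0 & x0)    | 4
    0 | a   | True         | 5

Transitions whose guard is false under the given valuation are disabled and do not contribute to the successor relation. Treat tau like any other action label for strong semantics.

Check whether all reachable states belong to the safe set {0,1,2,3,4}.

Answer: INVARIANT VIOLATED at state 5

Analysis:
Inv-set: {0,1,2,3,4}
R = {0,5}
  0: ✓
  5: ✗ unsafe
counterexample path to 5: a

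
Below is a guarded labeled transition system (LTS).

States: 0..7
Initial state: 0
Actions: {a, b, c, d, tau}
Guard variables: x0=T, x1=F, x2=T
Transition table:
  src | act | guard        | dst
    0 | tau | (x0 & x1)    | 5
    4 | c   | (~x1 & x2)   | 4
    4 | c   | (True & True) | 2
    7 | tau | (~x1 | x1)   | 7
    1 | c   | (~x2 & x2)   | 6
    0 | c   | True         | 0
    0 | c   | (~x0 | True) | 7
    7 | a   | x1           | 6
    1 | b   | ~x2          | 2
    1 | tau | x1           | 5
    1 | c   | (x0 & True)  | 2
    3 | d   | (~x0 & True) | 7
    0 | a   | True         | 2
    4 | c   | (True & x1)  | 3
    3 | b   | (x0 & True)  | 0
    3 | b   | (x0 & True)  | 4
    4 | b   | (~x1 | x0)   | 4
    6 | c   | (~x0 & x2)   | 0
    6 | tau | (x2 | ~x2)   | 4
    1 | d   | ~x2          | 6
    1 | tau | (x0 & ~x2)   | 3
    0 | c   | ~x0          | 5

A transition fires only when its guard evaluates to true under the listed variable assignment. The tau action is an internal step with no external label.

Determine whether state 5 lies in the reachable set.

11 transition(s) survive guard evaluation.
L0 = {0}
L1 = {2,7}  cumulative {0,2,7}
R = {0,2,7}

Answer: UNREACHABLE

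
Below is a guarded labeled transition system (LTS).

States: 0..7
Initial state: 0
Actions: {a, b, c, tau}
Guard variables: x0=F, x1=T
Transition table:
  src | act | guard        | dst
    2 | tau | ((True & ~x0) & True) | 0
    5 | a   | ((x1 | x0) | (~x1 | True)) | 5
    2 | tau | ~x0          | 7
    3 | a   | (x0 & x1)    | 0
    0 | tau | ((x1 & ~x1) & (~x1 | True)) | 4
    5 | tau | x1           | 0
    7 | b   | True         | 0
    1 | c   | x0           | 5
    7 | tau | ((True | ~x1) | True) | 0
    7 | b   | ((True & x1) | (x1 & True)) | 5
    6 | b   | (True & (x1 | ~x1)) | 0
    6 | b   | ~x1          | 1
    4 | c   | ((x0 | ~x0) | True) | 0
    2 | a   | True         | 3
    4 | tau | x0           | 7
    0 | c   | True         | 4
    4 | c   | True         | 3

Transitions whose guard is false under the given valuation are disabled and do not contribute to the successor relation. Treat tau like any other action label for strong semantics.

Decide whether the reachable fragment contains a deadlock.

Answer: DEADLOCK at state 3

Trace:
R = {0,3,4}
  0: c→4  [deg 1]
  3: ∅  [no exit]
  4: c→0  c→3  [deg 2]
Path to 3: c·c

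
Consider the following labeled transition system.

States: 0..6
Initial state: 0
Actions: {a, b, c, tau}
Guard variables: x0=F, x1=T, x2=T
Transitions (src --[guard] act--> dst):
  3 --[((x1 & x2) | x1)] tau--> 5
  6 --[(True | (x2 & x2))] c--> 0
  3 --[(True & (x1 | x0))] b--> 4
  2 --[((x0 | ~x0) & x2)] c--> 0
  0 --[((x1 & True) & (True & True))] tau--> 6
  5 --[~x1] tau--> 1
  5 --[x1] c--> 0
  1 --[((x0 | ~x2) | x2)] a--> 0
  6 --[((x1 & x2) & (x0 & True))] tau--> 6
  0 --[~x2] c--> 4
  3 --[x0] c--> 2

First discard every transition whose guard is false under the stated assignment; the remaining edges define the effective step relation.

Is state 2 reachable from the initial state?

7 transition(s) survive guard evaluation.
depth 0: {0}
depth 1: {6}  now seen {0,6}
Reach set: {0,6}

Answer: UNREACHABLE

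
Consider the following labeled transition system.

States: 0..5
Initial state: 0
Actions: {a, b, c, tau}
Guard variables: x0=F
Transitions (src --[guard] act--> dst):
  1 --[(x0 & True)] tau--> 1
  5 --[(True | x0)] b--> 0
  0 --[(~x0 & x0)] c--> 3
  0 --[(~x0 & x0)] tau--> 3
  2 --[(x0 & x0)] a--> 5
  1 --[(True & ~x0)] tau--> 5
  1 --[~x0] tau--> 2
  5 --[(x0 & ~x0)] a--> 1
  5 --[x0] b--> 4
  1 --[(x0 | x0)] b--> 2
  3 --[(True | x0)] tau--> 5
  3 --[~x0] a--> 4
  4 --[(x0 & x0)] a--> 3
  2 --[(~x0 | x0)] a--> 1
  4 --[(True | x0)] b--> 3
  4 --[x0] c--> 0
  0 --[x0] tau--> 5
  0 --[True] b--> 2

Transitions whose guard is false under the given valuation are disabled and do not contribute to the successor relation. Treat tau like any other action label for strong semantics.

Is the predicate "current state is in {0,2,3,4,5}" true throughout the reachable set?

Safe = {0,2,3,4,5}
R = {0,1,2,5}
  0: safe
  1: outside
  2: safe
  5: safe
reach 1 via b·a — violates

Answer: INVARIANT VIOLATED at state 1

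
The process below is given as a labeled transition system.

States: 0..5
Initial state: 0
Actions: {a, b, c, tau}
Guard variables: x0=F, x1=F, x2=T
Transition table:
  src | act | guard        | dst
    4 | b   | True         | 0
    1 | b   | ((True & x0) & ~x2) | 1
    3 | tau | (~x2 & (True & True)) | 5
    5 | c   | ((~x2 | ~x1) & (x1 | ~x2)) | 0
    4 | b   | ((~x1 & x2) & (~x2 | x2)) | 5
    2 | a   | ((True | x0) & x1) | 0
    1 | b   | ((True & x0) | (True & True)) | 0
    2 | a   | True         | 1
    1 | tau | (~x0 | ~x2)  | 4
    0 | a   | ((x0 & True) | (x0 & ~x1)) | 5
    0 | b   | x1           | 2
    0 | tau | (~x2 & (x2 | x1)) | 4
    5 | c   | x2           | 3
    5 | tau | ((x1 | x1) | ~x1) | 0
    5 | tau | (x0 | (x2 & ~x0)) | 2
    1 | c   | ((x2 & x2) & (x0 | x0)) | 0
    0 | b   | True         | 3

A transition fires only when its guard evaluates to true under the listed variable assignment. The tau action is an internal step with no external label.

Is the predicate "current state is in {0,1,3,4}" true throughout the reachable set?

Answer: INVARIANT HOLDS

Analysis:
Inv-set: {0,1,3,4}
Reachable = {0,3}
  0: safe
  3: safe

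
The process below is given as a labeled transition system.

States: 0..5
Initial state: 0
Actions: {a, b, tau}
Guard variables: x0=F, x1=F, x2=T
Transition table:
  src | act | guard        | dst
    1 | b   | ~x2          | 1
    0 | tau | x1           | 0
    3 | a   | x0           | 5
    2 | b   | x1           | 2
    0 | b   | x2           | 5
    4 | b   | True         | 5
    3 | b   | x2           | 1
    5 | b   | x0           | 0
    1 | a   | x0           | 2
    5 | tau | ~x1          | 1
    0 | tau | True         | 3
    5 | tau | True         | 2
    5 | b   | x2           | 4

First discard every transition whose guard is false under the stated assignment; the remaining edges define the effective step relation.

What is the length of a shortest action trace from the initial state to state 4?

Breadth-first toward 4:
  L0 = {0}
  L1 = {3,5}
  L2 = {1,2,4}
first hit 4 at d=2 via b·b

Answer: 2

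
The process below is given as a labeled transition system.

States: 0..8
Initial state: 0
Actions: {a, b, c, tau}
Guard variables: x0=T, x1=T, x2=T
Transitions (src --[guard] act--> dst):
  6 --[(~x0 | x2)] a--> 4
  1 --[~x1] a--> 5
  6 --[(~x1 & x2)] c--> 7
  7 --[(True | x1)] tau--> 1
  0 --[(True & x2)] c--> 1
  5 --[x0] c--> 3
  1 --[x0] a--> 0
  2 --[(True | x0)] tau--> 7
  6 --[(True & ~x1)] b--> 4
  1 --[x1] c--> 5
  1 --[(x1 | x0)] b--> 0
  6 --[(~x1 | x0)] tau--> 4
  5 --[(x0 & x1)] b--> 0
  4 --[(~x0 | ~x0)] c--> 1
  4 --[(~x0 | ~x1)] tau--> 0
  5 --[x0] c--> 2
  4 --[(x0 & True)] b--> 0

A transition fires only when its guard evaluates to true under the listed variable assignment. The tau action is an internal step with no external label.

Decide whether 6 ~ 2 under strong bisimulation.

Compute ~ classes (split until stable):
  π0 = {{0,1,2,3,4,5,6,7,8}}
  π1 = {{0},{1},{2,7},{3,8},{4},{5},{6}}
  π2 = {{0},{1},{2},{3,8},{4},{5},{6},{7}}
stable after 3 split(s): 8 block(s)
6∈{6}, 2∈{2}

Answer: NOT BISIMILAR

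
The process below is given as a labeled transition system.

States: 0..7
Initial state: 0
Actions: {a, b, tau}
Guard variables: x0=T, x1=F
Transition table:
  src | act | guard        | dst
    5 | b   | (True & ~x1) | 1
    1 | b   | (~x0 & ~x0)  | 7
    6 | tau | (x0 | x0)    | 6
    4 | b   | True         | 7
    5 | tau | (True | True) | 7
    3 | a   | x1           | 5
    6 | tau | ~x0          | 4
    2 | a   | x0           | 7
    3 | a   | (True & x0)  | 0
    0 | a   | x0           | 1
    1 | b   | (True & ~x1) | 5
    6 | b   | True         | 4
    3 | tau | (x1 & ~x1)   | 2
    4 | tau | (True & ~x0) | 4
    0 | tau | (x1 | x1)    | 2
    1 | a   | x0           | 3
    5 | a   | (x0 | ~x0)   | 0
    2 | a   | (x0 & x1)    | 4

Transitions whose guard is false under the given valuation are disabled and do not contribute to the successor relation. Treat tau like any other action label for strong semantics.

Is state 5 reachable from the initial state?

Answer: REACHABLE

Trace:
Guard filter leaves 11 enabled edge(s).
L0 = {0}
L1 = {1}  cumulative {0,1}
L2 = {3,5}  cumulative {0,1,3,5}
L3 = {7}  cumulative {0,1,3,5,7}
Reachable = {0,1,3,5,7}
trace reaching 5: a·b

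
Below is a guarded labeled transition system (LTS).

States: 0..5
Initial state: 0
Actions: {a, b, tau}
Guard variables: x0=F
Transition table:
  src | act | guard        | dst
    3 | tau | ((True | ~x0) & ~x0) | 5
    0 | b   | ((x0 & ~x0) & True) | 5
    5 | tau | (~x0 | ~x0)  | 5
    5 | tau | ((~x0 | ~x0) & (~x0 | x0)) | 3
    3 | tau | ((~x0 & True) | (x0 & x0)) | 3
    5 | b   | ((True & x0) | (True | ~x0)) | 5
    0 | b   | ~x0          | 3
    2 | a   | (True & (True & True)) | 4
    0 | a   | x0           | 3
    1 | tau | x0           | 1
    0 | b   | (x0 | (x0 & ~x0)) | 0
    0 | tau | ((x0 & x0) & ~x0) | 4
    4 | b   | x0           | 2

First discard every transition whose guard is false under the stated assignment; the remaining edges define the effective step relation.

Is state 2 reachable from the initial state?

Answer: UNREACHABLE

Analysis:
After dropping false guards: 7 live edges.
depth 0: {0}
depth 1: {3}  cumulative {0,3}
depth 2: {5}  cumulative {0,3,5}
Reachable = {0,3,5}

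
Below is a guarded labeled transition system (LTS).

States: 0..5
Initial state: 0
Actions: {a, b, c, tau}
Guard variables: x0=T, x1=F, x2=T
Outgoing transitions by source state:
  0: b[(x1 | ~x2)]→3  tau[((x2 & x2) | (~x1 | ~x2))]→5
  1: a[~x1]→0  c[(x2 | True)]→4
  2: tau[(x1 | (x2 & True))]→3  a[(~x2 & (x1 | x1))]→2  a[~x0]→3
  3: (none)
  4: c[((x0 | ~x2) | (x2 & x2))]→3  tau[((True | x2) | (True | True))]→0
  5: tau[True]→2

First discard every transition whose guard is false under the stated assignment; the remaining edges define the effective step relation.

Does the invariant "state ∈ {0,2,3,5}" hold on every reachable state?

Answer: INVARIANT HOLDS

Trace:
Allowed set {0,2,3,5}
R = {0,2,3,5}
  0: ok
  2: ok
  3: ok
  5: ok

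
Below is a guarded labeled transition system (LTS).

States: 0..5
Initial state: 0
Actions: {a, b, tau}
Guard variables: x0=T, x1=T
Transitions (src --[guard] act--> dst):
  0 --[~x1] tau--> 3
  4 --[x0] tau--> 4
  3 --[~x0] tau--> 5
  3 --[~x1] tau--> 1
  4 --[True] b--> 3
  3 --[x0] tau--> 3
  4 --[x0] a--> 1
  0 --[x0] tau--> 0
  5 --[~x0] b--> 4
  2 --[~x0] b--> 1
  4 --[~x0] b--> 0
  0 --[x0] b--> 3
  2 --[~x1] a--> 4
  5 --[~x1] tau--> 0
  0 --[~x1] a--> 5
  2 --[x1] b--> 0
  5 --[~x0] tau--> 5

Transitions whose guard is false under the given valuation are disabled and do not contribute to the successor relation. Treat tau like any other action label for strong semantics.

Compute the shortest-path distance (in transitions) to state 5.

Answer: UNREACHABLE

Trace:
Breadth-first toward 5:
  L0 = {0}
  L1 = {3}
5 never appears.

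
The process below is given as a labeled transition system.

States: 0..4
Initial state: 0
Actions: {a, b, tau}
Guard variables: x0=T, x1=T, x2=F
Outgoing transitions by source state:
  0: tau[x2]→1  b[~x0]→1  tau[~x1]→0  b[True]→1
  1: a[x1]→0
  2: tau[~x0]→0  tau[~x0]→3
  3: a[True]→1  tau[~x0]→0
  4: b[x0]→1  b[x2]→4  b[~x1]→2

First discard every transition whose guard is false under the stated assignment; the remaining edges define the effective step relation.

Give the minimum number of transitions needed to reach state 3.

Answer: UNREACHABLE

Working:
BFS to 3:
  depth 0: {0}
  depth 1: {1}
3 never appears.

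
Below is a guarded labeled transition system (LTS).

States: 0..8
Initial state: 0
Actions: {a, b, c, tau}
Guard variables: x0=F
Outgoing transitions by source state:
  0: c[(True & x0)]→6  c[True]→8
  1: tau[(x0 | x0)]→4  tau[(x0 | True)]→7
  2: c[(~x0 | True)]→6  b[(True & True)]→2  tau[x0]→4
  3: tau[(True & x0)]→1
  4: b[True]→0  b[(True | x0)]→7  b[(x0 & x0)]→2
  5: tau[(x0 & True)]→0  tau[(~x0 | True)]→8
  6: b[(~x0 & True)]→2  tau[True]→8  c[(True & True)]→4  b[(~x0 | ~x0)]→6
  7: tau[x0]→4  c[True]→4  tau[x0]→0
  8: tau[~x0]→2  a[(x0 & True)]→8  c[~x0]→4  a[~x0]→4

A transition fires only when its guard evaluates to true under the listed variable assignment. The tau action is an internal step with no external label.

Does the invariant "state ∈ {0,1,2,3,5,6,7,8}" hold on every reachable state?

Allowed set {0,1,2,3,5,6,7,8}
Reach set: {0,2,4,6,7,8}
  0: ✓
  2: ✓
  4: outside
  6: ✓
  7: ✓
  8: ✓
witness against invariant: c·c → 4

Answer: INVARIANT VIOLATED at state 4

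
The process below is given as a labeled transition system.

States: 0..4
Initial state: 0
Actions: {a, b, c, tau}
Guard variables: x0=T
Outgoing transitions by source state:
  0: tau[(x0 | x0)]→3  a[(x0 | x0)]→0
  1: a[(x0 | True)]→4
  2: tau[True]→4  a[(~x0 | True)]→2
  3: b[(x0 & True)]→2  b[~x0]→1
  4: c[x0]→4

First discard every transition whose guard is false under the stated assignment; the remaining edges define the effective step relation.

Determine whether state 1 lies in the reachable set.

7 transition(s) survive guard evaluation.
Layer 0: {0}
Layer 1: {3}  now seen {0,3}
Layer 2: {2}  now seen {0,2,3}
Layer 3: {4}  now seen {0,2,3,4}
Reachable = {0,2,3,4}

Answer: UNREACHABLE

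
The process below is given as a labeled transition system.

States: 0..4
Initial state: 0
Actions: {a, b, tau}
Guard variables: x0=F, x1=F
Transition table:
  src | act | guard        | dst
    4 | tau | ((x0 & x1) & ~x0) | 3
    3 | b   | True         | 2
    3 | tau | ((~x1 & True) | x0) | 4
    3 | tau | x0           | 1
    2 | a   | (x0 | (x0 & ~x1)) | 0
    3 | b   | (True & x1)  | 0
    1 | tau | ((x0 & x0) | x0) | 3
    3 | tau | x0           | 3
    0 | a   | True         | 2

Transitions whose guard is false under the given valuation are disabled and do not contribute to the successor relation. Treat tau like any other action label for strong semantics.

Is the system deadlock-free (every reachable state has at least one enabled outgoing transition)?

Answer: DEADLOCK at state 2

Trace:
R = {0,2}
  0: a→2  [1 exit(s)]
  2: ∅  [no exit]
Path to 2: a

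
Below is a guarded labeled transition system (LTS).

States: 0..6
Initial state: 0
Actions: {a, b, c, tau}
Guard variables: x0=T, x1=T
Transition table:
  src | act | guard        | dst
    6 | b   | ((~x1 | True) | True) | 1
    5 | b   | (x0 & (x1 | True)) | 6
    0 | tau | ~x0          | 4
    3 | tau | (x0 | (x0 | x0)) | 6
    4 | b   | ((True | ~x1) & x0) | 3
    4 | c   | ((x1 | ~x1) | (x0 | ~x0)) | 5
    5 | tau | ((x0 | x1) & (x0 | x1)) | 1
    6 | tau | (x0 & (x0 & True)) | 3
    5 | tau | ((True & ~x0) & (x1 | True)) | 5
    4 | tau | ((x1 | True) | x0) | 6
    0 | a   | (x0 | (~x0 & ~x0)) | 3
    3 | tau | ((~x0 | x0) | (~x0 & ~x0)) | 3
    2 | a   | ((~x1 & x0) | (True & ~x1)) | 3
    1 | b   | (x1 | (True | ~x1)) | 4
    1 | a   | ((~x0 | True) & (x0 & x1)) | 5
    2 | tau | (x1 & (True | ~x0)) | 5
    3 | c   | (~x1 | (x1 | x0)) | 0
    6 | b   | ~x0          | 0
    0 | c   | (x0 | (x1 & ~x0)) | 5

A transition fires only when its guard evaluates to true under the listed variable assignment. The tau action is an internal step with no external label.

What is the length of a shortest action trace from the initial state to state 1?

Breadth-first toward 1:
  L0 = {0}
  L1 = {3,5}
  L2 = {1,6}
1 enters at depth 2; path c·tau

Answer: 2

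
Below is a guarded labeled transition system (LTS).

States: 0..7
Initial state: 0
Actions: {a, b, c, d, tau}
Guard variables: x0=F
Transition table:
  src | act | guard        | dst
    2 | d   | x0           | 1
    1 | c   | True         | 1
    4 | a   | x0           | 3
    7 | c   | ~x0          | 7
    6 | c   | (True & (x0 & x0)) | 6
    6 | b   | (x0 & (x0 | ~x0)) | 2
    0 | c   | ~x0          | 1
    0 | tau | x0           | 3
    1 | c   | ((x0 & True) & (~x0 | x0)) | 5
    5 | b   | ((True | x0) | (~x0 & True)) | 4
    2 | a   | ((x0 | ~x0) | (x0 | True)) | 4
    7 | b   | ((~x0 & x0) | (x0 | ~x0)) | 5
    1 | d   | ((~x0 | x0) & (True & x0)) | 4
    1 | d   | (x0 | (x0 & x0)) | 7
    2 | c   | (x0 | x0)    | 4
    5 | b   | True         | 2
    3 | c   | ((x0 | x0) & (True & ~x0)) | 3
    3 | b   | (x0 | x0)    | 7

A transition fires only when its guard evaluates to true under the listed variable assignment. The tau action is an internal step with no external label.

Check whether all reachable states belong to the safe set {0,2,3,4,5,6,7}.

Safe = {0,2,3,4,5,6,7}
Reach set: {0,1}
  0: ✓
  1: outside
witness against invariant: c → 1

Answer: INVARIANT VIOLATED at state 1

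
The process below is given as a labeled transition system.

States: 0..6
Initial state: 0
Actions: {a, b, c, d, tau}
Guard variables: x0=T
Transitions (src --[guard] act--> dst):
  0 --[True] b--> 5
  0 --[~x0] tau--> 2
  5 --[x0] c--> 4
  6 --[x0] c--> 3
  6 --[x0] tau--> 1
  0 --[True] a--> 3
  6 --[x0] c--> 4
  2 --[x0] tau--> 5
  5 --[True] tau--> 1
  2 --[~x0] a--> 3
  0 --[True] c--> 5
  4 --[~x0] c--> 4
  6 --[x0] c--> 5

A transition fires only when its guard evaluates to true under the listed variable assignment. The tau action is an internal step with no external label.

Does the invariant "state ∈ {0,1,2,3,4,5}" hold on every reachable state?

Inv-set: {0,1,2,3,4,5}
R = {0,1,3,4,5}
  0: safe
  1: safe
  3: safe
  4: safe
  5: safe

Answer: INVARIANT HOLDS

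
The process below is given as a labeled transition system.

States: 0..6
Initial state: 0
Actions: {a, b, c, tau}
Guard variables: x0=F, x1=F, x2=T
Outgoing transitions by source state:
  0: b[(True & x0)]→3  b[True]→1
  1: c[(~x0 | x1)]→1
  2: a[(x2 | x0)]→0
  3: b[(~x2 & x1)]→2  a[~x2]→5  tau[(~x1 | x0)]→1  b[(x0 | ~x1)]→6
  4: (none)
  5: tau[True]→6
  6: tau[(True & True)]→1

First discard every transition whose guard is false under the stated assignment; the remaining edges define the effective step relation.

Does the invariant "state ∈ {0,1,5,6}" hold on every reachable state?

Answer: INVARIANT HOLDS

Analysis:
Inv-set: {0,1,5,6}
Reach set: {0,1}
  0: ✓
  1: ✓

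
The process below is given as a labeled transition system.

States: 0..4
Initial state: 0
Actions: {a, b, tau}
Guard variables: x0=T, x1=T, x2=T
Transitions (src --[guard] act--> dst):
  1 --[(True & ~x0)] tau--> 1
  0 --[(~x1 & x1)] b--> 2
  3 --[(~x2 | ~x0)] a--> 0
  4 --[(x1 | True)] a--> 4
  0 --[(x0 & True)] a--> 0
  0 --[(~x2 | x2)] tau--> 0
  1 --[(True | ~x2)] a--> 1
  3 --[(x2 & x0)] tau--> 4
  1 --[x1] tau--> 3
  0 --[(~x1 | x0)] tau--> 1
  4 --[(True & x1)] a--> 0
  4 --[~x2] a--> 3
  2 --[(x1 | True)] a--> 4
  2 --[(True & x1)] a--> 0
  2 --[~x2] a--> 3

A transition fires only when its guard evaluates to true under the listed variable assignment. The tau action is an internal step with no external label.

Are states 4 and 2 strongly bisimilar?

Refine partition for ~:
  π0 = {{0,1,2,3,4}}
  π1 = {{0,1},{2,4},{3}}
  π2 = {{0},{1},{2,4},{3}}
Fixed point at round 3; 4 class(es).
class of 4: {2,4}; class of 2: {2,4}

Answer: BISIMILAR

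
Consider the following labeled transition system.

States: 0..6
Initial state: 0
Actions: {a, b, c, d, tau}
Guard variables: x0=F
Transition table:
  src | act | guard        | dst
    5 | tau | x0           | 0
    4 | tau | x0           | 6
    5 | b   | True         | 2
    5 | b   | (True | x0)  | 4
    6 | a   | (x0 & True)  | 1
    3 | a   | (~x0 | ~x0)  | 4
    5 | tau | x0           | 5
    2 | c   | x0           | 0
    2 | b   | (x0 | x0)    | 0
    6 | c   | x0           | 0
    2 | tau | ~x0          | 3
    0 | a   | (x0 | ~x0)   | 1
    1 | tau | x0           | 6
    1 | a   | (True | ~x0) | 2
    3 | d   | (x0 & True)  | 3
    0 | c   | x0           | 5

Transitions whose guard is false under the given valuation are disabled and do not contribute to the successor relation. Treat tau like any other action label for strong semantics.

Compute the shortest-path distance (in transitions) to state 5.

BFS to 5:
  L0 = {0}
  L1 = {1}
  L2 = {2}
  L3 = {3}
  L4 = {4}
5 never appears.

Answer: UNREACHABLE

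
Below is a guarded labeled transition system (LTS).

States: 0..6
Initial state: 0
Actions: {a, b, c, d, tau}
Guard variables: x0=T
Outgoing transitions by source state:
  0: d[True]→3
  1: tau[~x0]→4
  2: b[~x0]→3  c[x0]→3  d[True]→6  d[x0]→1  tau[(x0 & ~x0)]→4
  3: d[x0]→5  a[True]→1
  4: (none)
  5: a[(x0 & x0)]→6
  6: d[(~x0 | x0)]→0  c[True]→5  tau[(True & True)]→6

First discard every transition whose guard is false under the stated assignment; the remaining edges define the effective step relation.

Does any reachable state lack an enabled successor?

Answer: DEADLOCK at state 1

Working:
Reachable = {0,1,3,5,6}
  0: d→3  [1 out]
  1: ∅  [no exit]
  3: a→1  d→5  [2 out]
  5: a→6  [1 out]
  6: c→5  d→0  tau→6  [3 out]
witness 1: d·a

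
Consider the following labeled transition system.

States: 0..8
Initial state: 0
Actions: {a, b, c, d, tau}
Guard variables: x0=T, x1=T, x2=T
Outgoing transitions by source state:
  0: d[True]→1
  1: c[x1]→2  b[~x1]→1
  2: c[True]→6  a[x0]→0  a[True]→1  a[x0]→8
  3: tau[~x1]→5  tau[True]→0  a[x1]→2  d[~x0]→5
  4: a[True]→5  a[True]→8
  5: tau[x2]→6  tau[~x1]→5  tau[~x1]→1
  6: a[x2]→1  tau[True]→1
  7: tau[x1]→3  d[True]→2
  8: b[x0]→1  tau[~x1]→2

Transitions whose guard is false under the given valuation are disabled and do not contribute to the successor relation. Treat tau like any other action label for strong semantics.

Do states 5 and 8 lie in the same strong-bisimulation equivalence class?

Refine partition for ~:
  π0 = {{0,1,2,3,4,5,6,7,8}}
  π1 = {{0},{1},{2},{3,6},{4},{5},{7},{8}}
  π2 = {{0},{1},{2},{3},{4},{5},{6},{7},{8}}
stable after 3 split(s): 9 block(s)
class of 5: {5}; class of 8: {8}

Answer: NOT BISIMILAR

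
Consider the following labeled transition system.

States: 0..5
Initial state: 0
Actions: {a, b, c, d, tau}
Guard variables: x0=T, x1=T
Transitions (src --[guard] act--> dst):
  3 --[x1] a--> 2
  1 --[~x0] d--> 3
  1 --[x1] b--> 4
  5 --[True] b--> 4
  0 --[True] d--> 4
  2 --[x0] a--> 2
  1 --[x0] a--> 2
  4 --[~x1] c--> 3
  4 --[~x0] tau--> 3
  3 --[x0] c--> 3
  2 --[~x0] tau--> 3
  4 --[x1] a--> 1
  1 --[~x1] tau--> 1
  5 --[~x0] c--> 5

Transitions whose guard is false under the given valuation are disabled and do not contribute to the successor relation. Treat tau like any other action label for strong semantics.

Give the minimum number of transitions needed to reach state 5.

Answer: UNREACHABLE

Working:
Breadth-first toward 5:
  L0 = {0}
  L1 = {4}
  L2 = {1}
  L3 = {2}
5 never appears.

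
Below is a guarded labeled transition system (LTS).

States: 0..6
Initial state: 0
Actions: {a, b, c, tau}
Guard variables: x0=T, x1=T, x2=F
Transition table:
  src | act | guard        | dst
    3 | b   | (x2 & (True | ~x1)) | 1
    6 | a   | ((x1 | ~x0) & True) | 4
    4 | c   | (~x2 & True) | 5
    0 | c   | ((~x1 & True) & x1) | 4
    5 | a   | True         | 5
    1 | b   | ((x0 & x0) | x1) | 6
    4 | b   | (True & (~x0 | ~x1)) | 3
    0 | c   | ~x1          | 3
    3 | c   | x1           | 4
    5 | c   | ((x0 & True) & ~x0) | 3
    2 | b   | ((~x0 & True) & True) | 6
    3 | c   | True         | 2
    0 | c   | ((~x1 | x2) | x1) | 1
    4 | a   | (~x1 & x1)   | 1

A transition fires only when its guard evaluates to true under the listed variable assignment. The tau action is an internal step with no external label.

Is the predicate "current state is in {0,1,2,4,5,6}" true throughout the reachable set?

Answer: INVARIANT HOLDS

Working:
Allowed set {0,1,2,4,5,6}
R = {0,1,4,5,6}
  0: safe
  1: safe
  4: safe
  5: safe
  6: safe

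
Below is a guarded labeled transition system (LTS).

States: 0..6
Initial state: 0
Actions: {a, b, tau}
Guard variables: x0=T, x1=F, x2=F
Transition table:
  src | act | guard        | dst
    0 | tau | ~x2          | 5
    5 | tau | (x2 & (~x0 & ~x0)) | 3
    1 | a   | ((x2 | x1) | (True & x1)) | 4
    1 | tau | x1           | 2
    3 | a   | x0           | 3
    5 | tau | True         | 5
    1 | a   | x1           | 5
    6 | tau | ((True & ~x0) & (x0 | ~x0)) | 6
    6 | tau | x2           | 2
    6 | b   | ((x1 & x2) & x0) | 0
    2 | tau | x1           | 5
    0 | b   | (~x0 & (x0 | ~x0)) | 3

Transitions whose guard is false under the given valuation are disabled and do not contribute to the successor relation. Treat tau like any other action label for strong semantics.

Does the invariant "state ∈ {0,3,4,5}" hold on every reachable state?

Answer: INVARIANT HOLDS

Trace:
Safe = {0,3,4,5}
R = {0,5}
  0: ✓
  5: ✓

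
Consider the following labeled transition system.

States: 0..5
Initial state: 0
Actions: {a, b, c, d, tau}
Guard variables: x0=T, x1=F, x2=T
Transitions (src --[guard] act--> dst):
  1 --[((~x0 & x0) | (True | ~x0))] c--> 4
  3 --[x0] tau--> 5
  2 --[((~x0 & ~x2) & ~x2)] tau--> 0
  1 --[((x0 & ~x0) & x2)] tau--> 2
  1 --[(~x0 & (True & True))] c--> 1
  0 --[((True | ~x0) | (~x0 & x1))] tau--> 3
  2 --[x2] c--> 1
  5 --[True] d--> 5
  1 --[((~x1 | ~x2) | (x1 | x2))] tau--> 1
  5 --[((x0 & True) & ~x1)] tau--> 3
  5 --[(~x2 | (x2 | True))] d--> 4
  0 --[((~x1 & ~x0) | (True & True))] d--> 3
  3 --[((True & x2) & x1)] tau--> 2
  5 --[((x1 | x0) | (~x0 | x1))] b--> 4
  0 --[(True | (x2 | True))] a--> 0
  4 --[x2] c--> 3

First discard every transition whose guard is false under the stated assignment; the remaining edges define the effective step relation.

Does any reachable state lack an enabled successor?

Answer: DEADLOCK-FREE

Working:
R = {0,3,4,5}
  0: a→0  d→3  tau→3  [3 exit(s)]
  3: tau→5  [1 exit(s)]
  4: c→3  [1 exit(s)]
  5: b→4  d→4  d→5  tau→3  [4 exit(s)]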